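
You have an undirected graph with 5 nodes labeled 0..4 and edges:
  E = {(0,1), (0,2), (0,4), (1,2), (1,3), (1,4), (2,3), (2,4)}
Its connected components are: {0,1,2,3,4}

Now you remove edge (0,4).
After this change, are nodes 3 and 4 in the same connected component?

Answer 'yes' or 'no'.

Initial components: {0,1,2,3,4}
Removing edge (0,4): not a bridge — component count unchanged at 1.
New components: {0,1,2,3,4}
Are 3 and 4 in the same component? yes

Answer: yes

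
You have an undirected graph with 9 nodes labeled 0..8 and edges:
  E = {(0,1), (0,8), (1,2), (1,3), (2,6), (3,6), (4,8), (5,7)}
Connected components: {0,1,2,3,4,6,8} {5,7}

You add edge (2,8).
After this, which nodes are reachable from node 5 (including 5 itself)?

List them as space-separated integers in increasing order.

Answer: 5 7

Derivation:
Before: nodes reachable from 5: {5,7}
Adding (2,8): both endpoints already in same component. Reachability from 5 unchanged.
After: nodes reachable from 5: {5,7}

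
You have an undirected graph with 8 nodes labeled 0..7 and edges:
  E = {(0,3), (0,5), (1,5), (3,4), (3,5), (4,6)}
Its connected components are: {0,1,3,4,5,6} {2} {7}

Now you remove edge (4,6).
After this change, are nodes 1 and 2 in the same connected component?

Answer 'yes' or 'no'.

Answer: no

Derivation:
Initial components: {0,1,3,4,5,6} {2} {7}
Removing edge (4,6): it was a bridge — component count 3 -> 4.
New components: {0,1,3,4,5} {2} {6} {7}
Are 1 and 2 in the same component? no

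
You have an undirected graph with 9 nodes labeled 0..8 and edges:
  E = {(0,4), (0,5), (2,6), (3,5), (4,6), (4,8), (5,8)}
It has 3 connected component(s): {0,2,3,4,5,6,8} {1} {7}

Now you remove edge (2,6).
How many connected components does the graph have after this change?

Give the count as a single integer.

Initial component count: 3
Remove (2,6): it was a bridge. Count increases: 3 -> 4.
  After removal, components: {0,3,4,5,6,8} {1} {2} {7}
New component count: 4

Answer: 4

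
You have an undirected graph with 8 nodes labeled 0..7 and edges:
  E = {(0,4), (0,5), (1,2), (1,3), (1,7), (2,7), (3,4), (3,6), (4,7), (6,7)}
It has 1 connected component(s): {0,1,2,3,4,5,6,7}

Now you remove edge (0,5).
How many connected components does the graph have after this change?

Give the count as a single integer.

Initial component count: 1
Remove (0,5): it was a bridge. Count increases: 1 -> 2.
  After removal, components: {0,1,2,3,4,6,7} {5}
New component count: 2

Answer: 2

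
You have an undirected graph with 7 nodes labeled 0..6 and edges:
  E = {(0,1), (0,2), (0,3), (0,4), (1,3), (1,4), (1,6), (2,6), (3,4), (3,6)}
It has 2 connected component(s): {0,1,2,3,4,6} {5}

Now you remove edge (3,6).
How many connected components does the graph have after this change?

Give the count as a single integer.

Initial component count: 2
Remove (3,6): not a bridge. Count unchanged: 2.
  After removal, components: {0,1,2,3,4,6} {5}
New component count: 2

Answer: 2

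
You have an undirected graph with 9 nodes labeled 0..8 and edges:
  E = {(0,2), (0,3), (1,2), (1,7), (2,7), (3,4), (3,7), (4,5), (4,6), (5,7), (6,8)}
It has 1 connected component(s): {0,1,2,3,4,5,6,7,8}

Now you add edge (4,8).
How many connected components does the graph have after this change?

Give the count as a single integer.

Answer: 1

Derivation:
Initial component count: 1
Add (4,8): endpoints already in same component. Count unchanged: 1.
New component count: 1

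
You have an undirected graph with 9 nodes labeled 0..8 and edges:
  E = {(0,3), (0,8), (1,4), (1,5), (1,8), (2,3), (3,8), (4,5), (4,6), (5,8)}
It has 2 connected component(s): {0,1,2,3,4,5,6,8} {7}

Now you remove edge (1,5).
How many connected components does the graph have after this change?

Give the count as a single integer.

Answer: 2

Derivation:
Initial component count: 2
Remove (1,5): not a bridge. Count unchanged: 2.
  After removal, components: {0,1,2,3,4,5,6,8} {7}
New component count: 2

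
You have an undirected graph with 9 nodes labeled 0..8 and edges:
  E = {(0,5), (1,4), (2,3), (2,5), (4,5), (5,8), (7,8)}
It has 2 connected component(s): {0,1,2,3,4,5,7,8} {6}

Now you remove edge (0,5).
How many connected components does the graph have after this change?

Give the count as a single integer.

Answer: 3

Derivation:
Initial component count: 2
Remove (0,5): it was a bridge. Count increases: 2 -> 3.
  After removal, components: {0} {1,2,3,4,5,7,8} {6}
New component count: 3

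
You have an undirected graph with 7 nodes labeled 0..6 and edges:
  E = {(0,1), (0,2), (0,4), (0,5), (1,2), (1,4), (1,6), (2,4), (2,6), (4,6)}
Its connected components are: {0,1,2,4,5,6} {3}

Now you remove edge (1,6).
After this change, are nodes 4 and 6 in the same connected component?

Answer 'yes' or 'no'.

Answer: yes

Derivation:
Initial components: {0,1,2,4,5,6} {3}
Removing edge (1,6): not a bridge — component count unchanged at 2.
New components: {0,1,2,4,5,6} {3}
Are 4 and 6 in the same component? yes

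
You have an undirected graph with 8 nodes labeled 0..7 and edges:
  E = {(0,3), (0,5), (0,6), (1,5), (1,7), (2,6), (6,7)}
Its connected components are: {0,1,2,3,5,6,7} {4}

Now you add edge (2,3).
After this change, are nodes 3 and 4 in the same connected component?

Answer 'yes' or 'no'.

Answer: no

Derivation:
Initial components: {0,1,2,3,5,6,7} {4}
Adding edge (2,3): both already in same component {0,1,2,3,5,6,7}. No change.
New components: {0,1,2,3,5,6,7} {4}
Are 3 and 4 in the same component? no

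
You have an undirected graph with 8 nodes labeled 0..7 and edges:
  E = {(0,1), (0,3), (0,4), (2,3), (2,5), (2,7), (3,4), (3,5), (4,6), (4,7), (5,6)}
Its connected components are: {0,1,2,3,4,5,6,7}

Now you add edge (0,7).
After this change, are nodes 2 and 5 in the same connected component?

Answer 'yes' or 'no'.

Initial components: {0,1,2,3,4,5,6,7}
Adding edge (0,7): both already in same component {0,1,2,3,4,5,6,7}. No change.
New components: {0,1,2,3,4,5,6,7}
Are 2 and 5 in the same component? yes

Answer: yes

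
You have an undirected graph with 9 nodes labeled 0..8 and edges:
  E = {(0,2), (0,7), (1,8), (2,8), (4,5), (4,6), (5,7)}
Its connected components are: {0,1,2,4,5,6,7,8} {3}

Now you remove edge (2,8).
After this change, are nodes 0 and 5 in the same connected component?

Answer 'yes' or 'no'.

Answer: yes

Derivation:
Initial components: {0,1,2,4,5,6,7,8} {3}
Removing edge (2,8): it was a bridge — component count 2 -> 3.
New components: {0,2,4,5,6,7} {1,8} {3}
Are 0 and 5 in the same component? yes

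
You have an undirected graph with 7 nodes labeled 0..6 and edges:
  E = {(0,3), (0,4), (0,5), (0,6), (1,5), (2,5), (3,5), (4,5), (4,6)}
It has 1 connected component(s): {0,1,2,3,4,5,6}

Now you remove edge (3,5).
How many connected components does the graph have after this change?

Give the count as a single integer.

Initial component count: 1
Remove (3,5): not a bridge. Count unchanged: 1.
  After removal, components: {0,1,2,3,4,5,6}
New component count: 1

Answer: 1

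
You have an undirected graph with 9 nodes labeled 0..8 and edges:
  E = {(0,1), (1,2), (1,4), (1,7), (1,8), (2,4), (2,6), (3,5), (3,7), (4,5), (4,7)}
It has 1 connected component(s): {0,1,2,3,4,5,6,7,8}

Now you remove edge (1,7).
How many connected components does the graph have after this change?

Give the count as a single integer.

Answer: 1

Derivation:
Initial component count: 1
Remove (1,7): not a bridge. Count unchanged: 1.
  After removal, components: {0,1,2,3,4,5,6,7,8}
New component count: 1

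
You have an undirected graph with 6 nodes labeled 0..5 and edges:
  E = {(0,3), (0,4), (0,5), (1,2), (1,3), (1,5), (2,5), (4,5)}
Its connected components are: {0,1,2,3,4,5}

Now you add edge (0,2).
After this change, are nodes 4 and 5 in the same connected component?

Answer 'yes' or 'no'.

Answer: yes

Derivation:
Initial components: {0,1,2,3,4,5}
Adding edge (0,2): both already in same component {0,1,2,3,4,5}. No change.
New components: {0,1,2,3,4,5}
Are 4 and 5 in the same component? yes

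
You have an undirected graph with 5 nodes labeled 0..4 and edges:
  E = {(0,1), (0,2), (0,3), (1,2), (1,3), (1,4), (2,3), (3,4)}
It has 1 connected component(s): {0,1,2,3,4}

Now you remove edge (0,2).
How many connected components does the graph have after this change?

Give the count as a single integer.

Answer: 1

Derivation:
Initial component count: 1
Remove (0,2): not a bridge. Count unchanged: 1.
  After removal, components: {0,1,2,3,4}
New component count: 1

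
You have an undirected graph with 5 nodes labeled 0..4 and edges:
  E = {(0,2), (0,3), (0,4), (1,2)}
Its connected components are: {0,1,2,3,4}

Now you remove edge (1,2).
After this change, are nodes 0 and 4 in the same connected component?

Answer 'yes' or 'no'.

Initial components: {0,1,2,3,4}
Removing edge (1,2): it was a bridge — component count 1 -> 2.
New components: {0,2,3,4} {1}
Are 0 and 4 in the same component? yes

Answer: yes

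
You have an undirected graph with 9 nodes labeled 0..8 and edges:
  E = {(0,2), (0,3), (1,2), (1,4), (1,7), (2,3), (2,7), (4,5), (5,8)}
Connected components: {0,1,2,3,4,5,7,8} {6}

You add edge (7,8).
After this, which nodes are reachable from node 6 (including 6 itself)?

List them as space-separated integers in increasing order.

Answer: 6

Derivation:
Before: nodes reachable from 6: {6}
Adding (7,8): both endpoints already in same component. Reachability from 6 unchanged.
After: nodes reachable from 6: {6}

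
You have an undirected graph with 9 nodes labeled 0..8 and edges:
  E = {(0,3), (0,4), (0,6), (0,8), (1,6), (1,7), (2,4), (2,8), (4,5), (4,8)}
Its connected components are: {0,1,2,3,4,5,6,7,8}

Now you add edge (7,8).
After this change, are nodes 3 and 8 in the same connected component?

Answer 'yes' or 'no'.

Answer: yes

Derivation:
Initial components: {0,1,2,3,4,5,6,7,8}
Adding edge (7,8): both already in same component {0,1,2,3,4,5,6,7,8}. No change.
New components: {0,1,2,3,4,5,6,7,8}
Are 3 and 8 in the same component? yes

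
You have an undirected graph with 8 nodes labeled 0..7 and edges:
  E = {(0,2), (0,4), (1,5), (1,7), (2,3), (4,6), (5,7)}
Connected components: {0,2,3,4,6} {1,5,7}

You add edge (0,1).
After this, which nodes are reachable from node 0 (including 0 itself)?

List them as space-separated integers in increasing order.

Before: nodes reachable from 0: {0,2,3,4,6}
Adding (0,1): merges 0's component with another. Reachability grows.
After: nodes reachable from 0: {0,1,2,3,4,5,6,7}

Answer: 0 1 2 3 4 5 6 7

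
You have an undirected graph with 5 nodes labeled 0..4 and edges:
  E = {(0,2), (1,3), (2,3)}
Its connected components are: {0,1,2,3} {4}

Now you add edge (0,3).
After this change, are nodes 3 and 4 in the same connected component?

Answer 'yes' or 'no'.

Initial components: {0,1,2,3} {4}
Adding edge (0,3): both already in same component {0,1,2,3}. No change.
New components: {0,1,2,3} {4}
Are 3 and 4 in the same component? no

Answer: no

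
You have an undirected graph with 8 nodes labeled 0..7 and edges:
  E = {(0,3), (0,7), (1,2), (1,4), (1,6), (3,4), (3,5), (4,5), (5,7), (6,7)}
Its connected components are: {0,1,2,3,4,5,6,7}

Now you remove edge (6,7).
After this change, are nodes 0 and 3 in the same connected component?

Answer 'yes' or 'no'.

Answer: yes

Derivation:
Initial components: {0,1,2,3,4,5,6,7}
Removing edge (6,7): not a bridge — component count unchanged at 1.
New components: {0,1,2,3,4,5,6,7}
Are 0 and 3 in the same component? yes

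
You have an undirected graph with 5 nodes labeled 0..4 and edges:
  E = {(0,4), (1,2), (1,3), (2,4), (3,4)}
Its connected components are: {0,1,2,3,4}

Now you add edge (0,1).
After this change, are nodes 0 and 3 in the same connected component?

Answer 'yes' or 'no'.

Initial components: {0,1,2,3,4}
Adding edge (0,1): both already in same component {0,1,2,3,4}. No change.
New components: {0,1,2,3,4}
Are 0 and 3 in the same component? yes

Answer: yes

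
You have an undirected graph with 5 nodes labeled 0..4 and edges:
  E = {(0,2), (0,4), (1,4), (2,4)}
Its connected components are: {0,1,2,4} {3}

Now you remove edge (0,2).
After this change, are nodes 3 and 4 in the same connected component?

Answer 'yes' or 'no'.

Answer: no

Derivation:
Initial components: {0,1,2,4} {3}
Removing edge (0,2): not a bridge — component count unchanged at 2.
New components: {0,1,2,4} {3}
Are 3 and 4 in the same component? no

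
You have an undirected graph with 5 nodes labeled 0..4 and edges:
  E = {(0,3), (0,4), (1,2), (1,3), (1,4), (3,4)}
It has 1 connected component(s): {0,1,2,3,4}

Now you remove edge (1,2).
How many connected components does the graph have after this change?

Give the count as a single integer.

Initial component count: 1
Remove (1,2): it was a bridge. Count increases: 1 -> 2.
  After removal, components: {0,1,3,4} {2}
New component count: 2

Answer: 2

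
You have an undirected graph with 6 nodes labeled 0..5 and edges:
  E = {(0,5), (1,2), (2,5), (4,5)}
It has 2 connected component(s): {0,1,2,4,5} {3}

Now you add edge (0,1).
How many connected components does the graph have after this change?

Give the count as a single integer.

Initial component count: 2
Add (0,1): endpoints already in same component. Count unchanged: 2.
New component count: 2

Answer: 2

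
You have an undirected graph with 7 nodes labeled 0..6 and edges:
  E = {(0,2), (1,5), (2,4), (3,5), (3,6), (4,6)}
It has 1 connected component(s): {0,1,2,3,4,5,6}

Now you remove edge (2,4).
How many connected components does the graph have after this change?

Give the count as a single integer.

Answer: 2

Derivation:
Initial component count: 1
Remove (2,4): it was a bridge. Count increases: 1 -> 2.
  After removal, components: {0,2} {1,3,4,5,6}
New component count: 2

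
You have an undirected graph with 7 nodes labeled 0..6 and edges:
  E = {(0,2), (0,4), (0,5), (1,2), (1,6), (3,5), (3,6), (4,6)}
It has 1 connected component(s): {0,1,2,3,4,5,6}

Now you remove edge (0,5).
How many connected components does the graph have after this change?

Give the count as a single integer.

Initial component count: 1
Remove (0,5): not a bridge. Count unchanged: 1.
  After removal, components: {0,1,2,3,4,5,6}
New component count: 1

Answer: 1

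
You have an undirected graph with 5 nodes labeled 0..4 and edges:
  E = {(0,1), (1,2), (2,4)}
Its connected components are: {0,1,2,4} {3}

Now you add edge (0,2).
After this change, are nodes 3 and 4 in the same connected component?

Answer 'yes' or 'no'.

Initial components: {0,1,2,4} {3}
Adding edge (0,2): both already in same component {0,1,2,4}. No change.
New components: {0,1,2,4} {3}
Are 3 and 4 in the same component? no

Answer: no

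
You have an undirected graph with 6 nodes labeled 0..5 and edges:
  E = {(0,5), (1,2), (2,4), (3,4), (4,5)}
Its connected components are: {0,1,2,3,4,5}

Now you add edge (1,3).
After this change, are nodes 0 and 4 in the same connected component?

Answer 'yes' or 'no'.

Answer: yes

Derivation:
Initial components: {0,1,2,3,4,5}
Adding edge (1,3): both already in same component {0,1,2,3,4,5}. No change.
New components: {0,1,2,3,4,5}
Are 0 and 4 in the same component? yes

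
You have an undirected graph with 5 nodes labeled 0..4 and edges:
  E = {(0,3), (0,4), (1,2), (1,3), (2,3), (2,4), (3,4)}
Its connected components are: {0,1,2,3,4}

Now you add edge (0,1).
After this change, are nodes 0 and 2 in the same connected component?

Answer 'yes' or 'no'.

Initial components: {0,1,2,3,4}
Adding edge (0,1): both already in same component {0,1,2,3,4}. No change.
New components: {0,1,2,3,4}
Are 0 and 2 in the same component? yes

Answer: yes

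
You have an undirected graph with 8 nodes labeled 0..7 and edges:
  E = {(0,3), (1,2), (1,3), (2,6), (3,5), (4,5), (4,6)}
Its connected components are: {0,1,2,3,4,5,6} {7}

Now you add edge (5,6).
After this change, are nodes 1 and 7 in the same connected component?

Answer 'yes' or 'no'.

Initial components: {0,1,2,3,4,5,6} {7}
Adding edge (5,6): both already in same component {0,1,2,3,4,5,6}. No change.
New components: {0,1,2,3,4,5,6} {7}
Are 1 and 7 in the same component? no

Answer: no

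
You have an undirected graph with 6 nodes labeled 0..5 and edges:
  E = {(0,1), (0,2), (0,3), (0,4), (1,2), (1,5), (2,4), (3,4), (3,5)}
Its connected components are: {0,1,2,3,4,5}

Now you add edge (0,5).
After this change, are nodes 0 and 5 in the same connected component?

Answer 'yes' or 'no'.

Answer: yes

Derivation:
Initial components: {0,1,2,3,4,5}
Adding edge (0,5): both already in same component {0,1,2,3,4,5}. No change.
New components: {0,1,2,3,4,5}
Are 0 and 5 in the same component? yes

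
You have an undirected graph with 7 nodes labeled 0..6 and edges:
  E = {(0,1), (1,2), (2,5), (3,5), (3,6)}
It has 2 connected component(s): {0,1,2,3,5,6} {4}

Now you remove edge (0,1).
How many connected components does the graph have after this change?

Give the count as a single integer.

Answer: 3

Derivation:
Initial component count: 2
Remove (0,1): it was a bridge. Count increases: 2 -> 3.
  After removal, components: {0} {1,2,3,5,6} {4}
New component count: 3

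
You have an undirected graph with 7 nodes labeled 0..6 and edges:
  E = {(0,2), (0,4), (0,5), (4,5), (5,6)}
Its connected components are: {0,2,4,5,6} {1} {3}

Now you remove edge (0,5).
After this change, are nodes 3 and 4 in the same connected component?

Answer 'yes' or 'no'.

Initial components: {0,2,4,5,6} {1} {3}
Removing edge (0,5): not a bridge — component count unchanged at 3.
New components: {0,2,4,5,6} {1} {3}
Are 3 and 4 in the same component? no

Answer: no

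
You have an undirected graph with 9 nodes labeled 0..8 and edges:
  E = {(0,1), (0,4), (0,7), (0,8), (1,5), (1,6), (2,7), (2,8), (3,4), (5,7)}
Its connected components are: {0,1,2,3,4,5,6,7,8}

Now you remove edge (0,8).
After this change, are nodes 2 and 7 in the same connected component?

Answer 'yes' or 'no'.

Initial components: {0,1,2,3,4,5,6,7,8}
Removing edge (0,8): not a bridge — component count unchanged at 1.
New components: {0,1,2,3,4,5,6,7,8}
Are 2 and 7 in the same component? yes

Answer: yes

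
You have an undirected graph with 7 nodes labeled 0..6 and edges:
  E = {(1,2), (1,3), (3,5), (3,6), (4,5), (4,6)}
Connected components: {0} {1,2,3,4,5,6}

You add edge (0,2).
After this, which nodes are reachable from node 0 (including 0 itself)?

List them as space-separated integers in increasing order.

Answer: 0 1 2 3 4 5 6

Derivation:
Before: nodes reachable from 0: {0}
Adding (0,2): merges 0's component with another. Reachability grows.
After: nodes reachable from 0: {0,1,2,3,4,5,6}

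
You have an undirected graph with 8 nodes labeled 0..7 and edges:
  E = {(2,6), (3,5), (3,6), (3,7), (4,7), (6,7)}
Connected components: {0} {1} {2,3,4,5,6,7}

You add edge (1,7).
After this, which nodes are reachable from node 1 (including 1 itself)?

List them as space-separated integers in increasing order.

Before: nodes reachable from 1: {1}
Adding (1,7): merges 1's component with another. Reachability grows.
After: nodes reachable from 1: {1,2,3,4,5,6,7}

Answer: 1 2 3 4 5 6 7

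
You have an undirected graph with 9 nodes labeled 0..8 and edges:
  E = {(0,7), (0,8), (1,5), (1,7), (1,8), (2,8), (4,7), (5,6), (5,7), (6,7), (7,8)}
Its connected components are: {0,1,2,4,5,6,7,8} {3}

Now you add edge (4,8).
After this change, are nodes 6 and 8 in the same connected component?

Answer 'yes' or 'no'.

Initial components: {0,1,2,4,5,6,7,8} {3}
Adding edge (4,8): both already in same component {0,1,2,4,5,6,7,8}. No change.
New components: {0,1,2,4,5,6,7,8} {3}
Are 6 and 8 in the same component? yes

Answer: yes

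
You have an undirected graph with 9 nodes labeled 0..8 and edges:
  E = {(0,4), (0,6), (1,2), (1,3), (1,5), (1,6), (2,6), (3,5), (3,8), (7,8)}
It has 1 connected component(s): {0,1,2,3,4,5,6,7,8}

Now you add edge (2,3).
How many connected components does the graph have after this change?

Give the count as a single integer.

Answer: 1

Derivation:
Initial component count: 1
Add (2,3): endpoints already in same component. Count unchanged: 1.
New component count: 1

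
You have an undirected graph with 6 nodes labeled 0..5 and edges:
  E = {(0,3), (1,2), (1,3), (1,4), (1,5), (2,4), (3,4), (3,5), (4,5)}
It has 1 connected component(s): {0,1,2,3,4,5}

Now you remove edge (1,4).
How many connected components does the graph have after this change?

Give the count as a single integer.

Initial component count: 1
Remove (1,4): not a bridge. Count unchanged: 1.
  After removal, components: {0,1,2,3,4,5}
New component count: 1

Answer: 1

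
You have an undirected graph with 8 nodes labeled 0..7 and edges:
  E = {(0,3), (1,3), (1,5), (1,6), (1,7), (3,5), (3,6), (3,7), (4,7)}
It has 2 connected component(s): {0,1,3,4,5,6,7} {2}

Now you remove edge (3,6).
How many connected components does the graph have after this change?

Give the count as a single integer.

Answer: 2

Derivation:
Initial component count: 2
Remove (3,6): not a bridge. Count unchanged: 2.
  After removal, components: {0,1,3,4,5,6,7} {2}
New component count: 2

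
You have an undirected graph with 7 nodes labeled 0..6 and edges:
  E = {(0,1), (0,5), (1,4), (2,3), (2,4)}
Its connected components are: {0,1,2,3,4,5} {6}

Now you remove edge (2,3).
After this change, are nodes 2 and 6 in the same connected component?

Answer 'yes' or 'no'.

Answer: no

Derivation:
Initial components: {0,1,2,3,4,5} {6}
Removing edge (2,3): it was a bridge — component count 2 -> 3.
New components: {0,1,2,4,5} {3} {6}
Are 2 and 6 in the same component? no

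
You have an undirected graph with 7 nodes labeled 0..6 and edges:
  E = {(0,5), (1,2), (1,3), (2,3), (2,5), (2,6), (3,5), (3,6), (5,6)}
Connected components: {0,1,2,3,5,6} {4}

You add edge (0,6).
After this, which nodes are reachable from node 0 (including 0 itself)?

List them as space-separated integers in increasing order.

Answer: 0 1 2 3 5 6

Derivation:
Before: nodes reachable from 0: {0,1,2,3,5,6}
Adding (0,6): both endpoints already in same component. Reachability from 0 unchanged.
After: nodes reachable from 0: {0,1,2,3,5,6}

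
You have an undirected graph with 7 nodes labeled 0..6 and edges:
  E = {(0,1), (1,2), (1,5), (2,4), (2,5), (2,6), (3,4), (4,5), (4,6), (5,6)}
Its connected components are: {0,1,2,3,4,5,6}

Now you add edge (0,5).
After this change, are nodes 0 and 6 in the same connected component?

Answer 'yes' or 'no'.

Initial components: {0,1,2,3,4,5,6}
Adding edge (0,5): both already in same component {0,1,2,3,4,5,6}. No change.
New components: {0,1,2,3,4,5,6}
Are 0 and 6 in the same component? yes

Answer: yes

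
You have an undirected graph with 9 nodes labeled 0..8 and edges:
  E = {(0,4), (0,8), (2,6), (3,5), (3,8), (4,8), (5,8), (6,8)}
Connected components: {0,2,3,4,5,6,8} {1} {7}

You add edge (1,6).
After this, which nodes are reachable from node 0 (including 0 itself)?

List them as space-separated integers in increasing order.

Before: nodes reachable from 0: {0,2,3,4,5,6,8}
Adding (1,6): merges 0's component with another. Reachability grows.
After: nodes reachable from 0: {0,1,2,3,4,5,6,8}

Answer: 0 1 2 3 4 5 6 8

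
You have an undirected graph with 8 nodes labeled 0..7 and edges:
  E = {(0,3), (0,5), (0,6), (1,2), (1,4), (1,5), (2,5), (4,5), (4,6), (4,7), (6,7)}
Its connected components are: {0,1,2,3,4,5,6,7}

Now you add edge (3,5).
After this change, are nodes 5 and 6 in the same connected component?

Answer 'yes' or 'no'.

Answer: yes

Derivation:
Initial components: {0,1,2,3,4,5,6,7}
Adding edge (3,5): both already in same component {0,1,2,3,4,5,6,7}. No change.
New components: {0,1,2,3,4,5,6,7}
Are 5 and 6 in the same component? yes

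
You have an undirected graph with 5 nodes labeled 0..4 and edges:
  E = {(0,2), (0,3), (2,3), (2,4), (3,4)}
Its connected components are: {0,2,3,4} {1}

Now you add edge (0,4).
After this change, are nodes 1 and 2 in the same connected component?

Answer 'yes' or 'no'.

Answer: no

Derivation:
Initial components: {0,2,3,4} {1}
Adding edge (0,4): both already in same component {0,2,3,4}. No change.
New components: {0,2,3,4} {1}
Are 1 and 2 in the same component? no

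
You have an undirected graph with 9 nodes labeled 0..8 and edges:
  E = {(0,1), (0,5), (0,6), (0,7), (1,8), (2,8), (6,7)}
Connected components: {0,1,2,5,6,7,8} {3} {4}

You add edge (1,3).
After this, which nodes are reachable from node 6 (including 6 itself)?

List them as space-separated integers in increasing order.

Answer: 0 1 2 3 5 6 7 8

Derivation:
Before: nodes reachable from 6: {0,1,2,5,6,7,8}
Adding (1,3): merges 6's component with another. Reachability grows.
After: nodes reachable from 6: {0,1,2,3,5,6,7,8}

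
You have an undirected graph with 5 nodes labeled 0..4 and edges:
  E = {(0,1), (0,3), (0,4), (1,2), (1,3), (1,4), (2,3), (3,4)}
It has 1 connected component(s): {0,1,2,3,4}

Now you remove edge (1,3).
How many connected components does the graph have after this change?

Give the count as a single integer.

Answer: 1

Derivation:
Initial component count: 1
Remove (1,3): not a bridge. Count unchanged: 1.
  After removal, components: {0,1,2,3,4}
New component count: 1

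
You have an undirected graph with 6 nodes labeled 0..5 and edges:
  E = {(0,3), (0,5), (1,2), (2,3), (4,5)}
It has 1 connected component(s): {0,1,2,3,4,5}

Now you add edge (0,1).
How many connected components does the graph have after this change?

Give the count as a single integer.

Answer: 1

Derivation:
Initial component count: 1
Add (0,1): endpoints already in same component. Count unchanged: 1.
New component count: 1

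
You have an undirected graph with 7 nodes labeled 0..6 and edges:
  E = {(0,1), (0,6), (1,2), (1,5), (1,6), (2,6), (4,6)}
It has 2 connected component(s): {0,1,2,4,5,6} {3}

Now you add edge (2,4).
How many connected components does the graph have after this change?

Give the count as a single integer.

Initial component count: 2
Add (2,4): endpoints already in same component. Count unchanged: 2.
New component count: 2

Answer: 2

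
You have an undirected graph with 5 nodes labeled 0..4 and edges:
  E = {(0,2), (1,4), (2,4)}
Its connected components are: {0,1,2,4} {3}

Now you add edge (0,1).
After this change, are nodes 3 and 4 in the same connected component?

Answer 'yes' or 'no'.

Initial components: {0,1,2,4} {3}
Adding edge (0,1): both already in same component {0,1,2,4}. No change.
New components: {0,1,2,4} {3}
Are 3 and 4 in the same component? no

Answer: no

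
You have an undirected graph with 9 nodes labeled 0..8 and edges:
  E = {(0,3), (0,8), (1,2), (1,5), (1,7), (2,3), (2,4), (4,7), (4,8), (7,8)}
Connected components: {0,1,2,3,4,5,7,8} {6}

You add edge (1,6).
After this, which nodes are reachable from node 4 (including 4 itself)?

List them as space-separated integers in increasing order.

Answer: 0 1 2 3 4 5 6 7 8

Derivation:
Before: nodes reachable from 4: {0,1,2,3,4,5,7,8}
Adding (1,6): merges 4's component with another. Reachability grows.
After: nodes reachable from 4: {0,1,2,3,4,5,6,7,8}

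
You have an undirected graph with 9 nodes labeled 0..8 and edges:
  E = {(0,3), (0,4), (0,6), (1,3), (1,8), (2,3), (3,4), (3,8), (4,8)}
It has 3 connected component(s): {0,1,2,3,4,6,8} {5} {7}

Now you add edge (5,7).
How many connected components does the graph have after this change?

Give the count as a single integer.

Initial component count: 3
Add (5,7): merges two components. Count decreases: 3 -> 2.
New component count: 2

Answer: 2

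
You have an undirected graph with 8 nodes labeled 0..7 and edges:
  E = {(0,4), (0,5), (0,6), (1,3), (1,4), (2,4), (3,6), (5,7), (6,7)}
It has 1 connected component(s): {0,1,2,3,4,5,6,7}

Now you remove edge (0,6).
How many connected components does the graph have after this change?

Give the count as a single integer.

Answer: 1

Derivation:
Initial component count: 1
Remove (0,6): not a bridge. Count unchanged: 1.
  After removal, components: {0,1,2,3,4,5,6,7}
New component count: 1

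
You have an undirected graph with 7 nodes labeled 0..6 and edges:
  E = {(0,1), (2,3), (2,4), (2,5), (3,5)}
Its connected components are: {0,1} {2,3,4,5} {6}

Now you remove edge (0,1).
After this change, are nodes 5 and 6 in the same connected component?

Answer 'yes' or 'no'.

Answer: no

Derivation:
Initial components: {0,1} {2,3,4,5} {6}
Removing edge (0,1): it was a bridge — component count 3 -> 4.
New components: {0} {1} {2,3,4,5} {6}
Are 5 and 6 in the same component? no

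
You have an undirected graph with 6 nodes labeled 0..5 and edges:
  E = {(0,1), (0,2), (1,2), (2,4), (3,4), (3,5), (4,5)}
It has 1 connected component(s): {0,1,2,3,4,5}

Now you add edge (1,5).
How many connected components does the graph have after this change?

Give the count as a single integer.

Answer: 1

Derivation:
Initial component count: 1
Add (1,5): endpoints already in same component. Count unchanged: 1.
New component count: 1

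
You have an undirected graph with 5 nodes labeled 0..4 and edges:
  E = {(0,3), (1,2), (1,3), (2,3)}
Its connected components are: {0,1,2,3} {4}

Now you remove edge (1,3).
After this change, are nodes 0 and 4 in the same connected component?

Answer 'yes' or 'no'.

Answer: no

Derivation:
Initial components: {0,1,2,3} {4}
Removing edge (1,3): not a bridge — component count unchanged at 2.
New components: {0,1,2,3} {4}
Are 0 and 4 in the same component? no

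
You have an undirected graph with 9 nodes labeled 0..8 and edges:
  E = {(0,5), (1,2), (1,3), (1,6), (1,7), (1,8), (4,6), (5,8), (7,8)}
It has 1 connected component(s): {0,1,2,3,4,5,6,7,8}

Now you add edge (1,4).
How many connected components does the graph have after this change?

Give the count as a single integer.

Answer: 1

Derivation:
Initial component count: 1
Add (1,4): endpoints already in same component. Count unchanged: 1.
New component count: 1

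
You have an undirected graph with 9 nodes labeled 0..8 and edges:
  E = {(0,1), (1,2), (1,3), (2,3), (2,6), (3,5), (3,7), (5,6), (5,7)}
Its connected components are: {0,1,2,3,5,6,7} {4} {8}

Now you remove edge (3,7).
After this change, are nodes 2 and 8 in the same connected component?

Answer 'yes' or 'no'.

Answer: no

Derivation:
Initial components: {0,1,2,3,5,6,7} {4} {8}
Removing edge (3,7): not a bridge — component count unchanged at 3.
New components: {0,1,2,3,5,6,7} {4} {8}
Are 2 and 8 in the same component? no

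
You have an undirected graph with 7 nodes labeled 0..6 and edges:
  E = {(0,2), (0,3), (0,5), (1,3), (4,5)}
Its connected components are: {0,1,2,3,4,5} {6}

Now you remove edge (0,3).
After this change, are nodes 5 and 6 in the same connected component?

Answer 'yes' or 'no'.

Initial components: {0,1,2,3,4,5} {6}
Removing edge (0,3): it was a bridge — component count 2 -> 3.
New components: {0,2,4,5} {1,3} {6}
Are 5 and 6 in the same component? no

Answer: no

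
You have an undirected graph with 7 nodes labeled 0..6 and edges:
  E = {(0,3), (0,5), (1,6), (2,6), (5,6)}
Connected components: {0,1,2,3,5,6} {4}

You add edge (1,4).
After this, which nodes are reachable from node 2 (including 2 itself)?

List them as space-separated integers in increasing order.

Before: nodes reachable from 2: {0,1,2,3,5,6}
Adding (1,4): merges 2's component with another. Reachability grows.
After: nodes reachable from 2: {0,1,2,3,4,5,6}

Answer: 0 1 2 3 4 5 6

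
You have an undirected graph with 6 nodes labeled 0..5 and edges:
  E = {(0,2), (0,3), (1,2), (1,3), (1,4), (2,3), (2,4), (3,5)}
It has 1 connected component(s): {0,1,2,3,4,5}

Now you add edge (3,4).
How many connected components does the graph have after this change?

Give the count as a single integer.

Initial component count: 1
Add (3,4): endpoints already in same component. Count unchanged: 1.
New component count: 1

Answer: 1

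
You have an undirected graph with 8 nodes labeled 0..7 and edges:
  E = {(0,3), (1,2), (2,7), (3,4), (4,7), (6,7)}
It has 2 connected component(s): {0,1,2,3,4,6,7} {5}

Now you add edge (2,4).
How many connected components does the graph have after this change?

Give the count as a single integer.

Initial component count: 2
Add (2,4): endpoints already in same component. Count unchanged: 2.
New component count: 2

Answer: 2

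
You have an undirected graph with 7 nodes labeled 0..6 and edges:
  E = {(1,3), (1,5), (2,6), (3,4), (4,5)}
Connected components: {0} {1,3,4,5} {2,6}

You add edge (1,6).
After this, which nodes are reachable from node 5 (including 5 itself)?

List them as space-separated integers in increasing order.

Before: nodes reachable from 5: {1,3,4,5}
Adding (1,6): merges 5's component with another. Reachability grows.
After: nodes reachable from 5: {1,2,3,4,5,6}

Answer: 1 2 3 4 5 6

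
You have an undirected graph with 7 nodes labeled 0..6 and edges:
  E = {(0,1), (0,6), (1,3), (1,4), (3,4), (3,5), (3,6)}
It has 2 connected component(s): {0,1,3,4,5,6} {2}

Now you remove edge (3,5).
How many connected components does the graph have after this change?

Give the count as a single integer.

Initial component count: 2
Remove (3,5): it was a bridge. Count increases: 2 -> 3.
  After removal, components: {0,1,3,4,6} {2} {5}
New component count: 3

Answer: 3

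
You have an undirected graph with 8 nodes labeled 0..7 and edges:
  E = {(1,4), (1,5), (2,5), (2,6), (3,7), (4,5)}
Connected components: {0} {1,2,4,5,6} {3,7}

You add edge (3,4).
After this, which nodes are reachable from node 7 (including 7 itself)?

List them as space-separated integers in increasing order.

Before: nodes reachable from 7: {3,7}
Adding (3,4): merges 7's component with another. Reachability grows.
After: nodes reachable from 7: {1,2,3,4,5,6,7}

Answer: 1 2 3 4 5 6 7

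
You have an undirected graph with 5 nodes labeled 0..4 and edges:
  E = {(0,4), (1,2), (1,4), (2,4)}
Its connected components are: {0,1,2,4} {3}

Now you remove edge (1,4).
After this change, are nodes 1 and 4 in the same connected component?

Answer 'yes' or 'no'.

Initial components: {0,1,2,4} {3}
Removing edge (1,4): not a bridge — component count unchanged at 2.
New components: {0,1,2,4} {3}
Are 1 and 4 in the same component? yes

Answer: yes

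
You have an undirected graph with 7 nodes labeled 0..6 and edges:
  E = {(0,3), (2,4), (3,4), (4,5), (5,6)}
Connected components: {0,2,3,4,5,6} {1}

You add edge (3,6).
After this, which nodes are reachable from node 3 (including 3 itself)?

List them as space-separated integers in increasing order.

Before: nodes reachable from 3: {0,2,3,4,5,6}
Adding (3,6): both endpoints already in same component. Reachability from 3 unchanged.
After: nodes reachable from 3: {0,2,3,4,5,6}

Answer: 0 2 3 4 5 6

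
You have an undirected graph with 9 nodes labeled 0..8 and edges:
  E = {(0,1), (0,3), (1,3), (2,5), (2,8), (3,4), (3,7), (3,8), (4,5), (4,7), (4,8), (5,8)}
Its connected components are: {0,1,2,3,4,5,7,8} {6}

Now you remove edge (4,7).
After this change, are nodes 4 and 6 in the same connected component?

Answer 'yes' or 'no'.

Answer: no

Derivation:
Initial components: {0,1,2,3,4,5,7,8} {6}
Removing edge (4,7): not a bridge — component count unchanged at 2.
New components: {0,1,2,3,4,5,7,8} {6}
Are 4 and 6 in the same component? no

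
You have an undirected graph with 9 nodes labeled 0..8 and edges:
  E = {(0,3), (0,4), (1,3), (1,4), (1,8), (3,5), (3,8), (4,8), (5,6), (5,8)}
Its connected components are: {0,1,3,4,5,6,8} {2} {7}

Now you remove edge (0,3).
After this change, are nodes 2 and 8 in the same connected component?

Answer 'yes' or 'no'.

Answer: no

Derivation:
Initial components: {0,1,3,4,5,6,8} {2} {7}
Removing edge (0,3): not a bridge — component count unchanged at 3.
New components: {0,1,3,4,5,6,8} {2} {7}
Are 2 and 8 in the same component? no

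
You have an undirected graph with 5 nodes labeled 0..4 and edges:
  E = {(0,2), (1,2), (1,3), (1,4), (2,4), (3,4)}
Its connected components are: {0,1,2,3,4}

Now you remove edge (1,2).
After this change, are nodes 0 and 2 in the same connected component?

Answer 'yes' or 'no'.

Initial components: {0,1,2,3,4}
Removing edge (1,2): not a bridge — component count unchanged at 1.
New components: {0,1,2,3,4}
Are 0 and 2 in the same component? yes

Answer: yes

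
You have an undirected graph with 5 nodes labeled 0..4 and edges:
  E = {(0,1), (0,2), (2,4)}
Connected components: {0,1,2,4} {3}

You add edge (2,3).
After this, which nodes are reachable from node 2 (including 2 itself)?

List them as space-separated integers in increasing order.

Before: nodes reachable from 2: {0,1,2,4}
Adding (2,3): merges 2's component with another. Reachability grows.
After: nodes reachable from 2: {0,1,2,3,4}

Answer: 0 1 2 3 4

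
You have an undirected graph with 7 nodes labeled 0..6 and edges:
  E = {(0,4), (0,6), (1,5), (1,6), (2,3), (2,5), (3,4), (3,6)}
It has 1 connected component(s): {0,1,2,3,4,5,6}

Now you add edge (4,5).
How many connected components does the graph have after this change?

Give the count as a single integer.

Answer: 1

Derivation:
Initial component count: 1
Add (4,5): endpoints already in same component. Count unchanged: 1.
New component count: 1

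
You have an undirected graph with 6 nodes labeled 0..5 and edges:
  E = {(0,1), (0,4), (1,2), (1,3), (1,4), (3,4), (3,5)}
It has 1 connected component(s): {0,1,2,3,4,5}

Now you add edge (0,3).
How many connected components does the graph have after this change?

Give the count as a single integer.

Initial component count: 1
Add (0,3): endpoints already in same component. Count unchanged: 1.
New component count: 1

Answer: 1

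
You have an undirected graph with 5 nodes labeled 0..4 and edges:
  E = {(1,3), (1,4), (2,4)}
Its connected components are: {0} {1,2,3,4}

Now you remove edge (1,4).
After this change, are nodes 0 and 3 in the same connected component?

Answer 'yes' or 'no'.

Answer: no

Derivation:
Initial components: {0} {1,2,3,4}
Removing edge (1,4): it was a bridge — component count 2 -> 3.
New components: {0} {1,3} {2,4}
Are 0 and 3 in the same component? no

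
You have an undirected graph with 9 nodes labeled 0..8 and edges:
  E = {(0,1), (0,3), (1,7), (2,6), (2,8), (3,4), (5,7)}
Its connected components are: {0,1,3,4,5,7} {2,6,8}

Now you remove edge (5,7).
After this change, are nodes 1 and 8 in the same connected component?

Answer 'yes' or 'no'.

Answer: no

Derivation:
Initial components: {0,1,3,4,5,7} {2,6,8}
Removing edge (5,7): it was a bridge — component count 2 -> 3.
New components: {0,1,3,4,7} {2,6,8} {5}
Are 1 and 8 in the same component? no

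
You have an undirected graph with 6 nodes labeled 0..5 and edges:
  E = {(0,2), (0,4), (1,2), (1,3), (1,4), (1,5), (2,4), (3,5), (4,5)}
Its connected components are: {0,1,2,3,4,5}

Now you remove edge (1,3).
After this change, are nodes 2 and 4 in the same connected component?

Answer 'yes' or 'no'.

Initial components: {0,1,2,3,4,5}
Removing edge (1,3): not a bridge — component count unchanged at 1.
New components: {0,1,2,3,4,5}
Are 2 and 4 in the same component? yes

Answer: yes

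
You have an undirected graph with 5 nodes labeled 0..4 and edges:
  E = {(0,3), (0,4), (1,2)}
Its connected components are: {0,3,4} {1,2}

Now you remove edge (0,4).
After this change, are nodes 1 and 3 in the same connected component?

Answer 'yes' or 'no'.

Answer: no

Derivation:
Initial components: {0,3,4} {1,2}
Removing edge (0,4): it was a bridge — component count 2 -> 3.
New components: {0,3} {1,2} {4}
Are 1 and 3 in the same component? no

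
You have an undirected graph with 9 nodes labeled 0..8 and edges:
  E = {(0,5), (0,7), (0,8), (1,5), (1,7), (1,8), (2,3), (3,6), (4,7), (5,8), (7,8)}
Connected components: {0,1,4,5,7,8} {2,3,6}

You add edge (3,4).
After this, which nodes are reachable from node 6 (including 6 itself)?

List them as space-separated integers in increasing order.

Before: nodes reachable from 6: {2,3,6}
Adding (3,4): merges 6's component with another. Reachability grows.
After: nodes reachable from 6: {0,1,2,3,4,5,6,7,8}

Answer: 0 1 2 3 4 5 6 7 8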